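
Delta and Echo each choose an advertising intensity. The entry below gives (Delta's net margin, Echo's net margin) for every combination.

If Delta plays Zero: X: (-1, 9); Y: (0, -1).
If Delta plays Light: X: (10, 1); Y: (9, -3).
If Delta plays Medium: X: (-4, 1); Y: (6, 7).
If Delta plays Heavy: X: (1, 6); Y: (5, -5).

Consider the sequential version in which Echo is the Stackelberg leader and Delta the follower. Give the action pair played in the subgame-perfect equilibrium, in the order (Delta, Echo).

(Light, X)

Backward induction with Echo moving first.
- X → Delta plays Light (best of -1, 10, -4, 1); Echo gets 1.
- Y → Delta plays Light (best of 0, 9, 6, 5); Echo gets -3.
Maximizing over 1, -3, Echo chooses X. Subgame-perfect outcome: (Light, X) with payoffs (10, 1).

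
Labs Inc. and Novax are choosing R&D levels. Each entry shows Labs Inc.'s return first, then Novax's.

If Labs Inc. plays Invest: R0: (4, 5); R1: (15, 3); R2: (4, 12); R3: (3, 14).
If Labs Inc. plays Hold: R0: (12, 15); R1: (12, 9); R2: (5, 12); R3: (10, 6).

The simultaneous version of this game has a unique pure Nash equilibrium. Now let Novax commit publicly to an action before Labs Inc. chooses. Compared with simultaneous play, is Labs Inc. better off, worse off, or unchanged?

Labs Inc. best-responds to each possible Novax move:
- R0: BR = Hold, leader payoff 15.
- R1: BR = Invest, leader payoff 3.
- R2: BR = Hold, leader payoff 12.
- R3: BR = Hold, leader payoff 6.
Novax's induced payoffs are 15, 3, 12, 6, so Novax commits to R0. Subgame-perfect outcome: (Hold, R0) with payoffs (12, 15).
Now find the simultaneous Nash equilibrium.
Labs Inc.'s best replies: R0→Hold; R1→Invest; R2→Hold; R3→Hold.
Novax's best replies: Invest→R3; Hold→R0.
Only (Hold, R0) has each player best-responding; Nash payoffs (12, 15).
Labs Inc. earns 12 sequentially versus 12 at the Nash outcome: unchanged.

unchanged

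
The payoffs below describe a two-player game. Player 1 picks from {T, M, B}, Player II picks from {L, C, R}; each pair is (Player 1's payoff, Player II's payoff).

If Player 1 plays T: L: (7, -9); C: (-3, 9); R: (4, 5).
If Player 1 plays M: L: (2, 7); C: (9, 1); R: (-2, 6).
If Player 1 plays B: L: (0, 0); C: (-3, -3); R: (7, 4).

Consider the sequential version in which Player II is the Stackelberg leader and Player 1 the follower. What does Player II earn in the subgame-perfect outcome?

Player 1 best-responds to each possible Player II move:
- L: BR = T, leader payoff -9.
- C: BR = M, leader payoff 1.
- R: BR = B, leader payoff 4.
Maximizing over -9, 1, 4, Player II chooses R. Subgame-perfect outcome: (B, R) with payoffs (7, 4).

4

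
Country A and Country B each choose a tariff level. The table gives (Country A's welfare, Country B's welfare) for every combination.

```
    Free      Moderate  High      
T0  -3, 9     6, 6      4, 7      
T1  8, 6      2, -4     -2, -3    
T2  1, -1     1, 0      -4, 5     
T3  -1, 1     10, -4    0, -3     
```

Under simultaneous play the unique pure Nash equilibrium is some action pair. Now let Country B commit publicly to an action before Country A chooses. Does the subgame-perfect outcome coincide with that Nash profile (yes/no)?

Solve by backward induction (Country B leads).
- Free: BR = T1, leader payoff 6.
- Moderate: BR = T3, leader payoff -4.
- High: BR = T0, leader payoff 7.
Country B's induced payoffs are 6, -4, 7, so Country B commits to High. Subgame-perfect outcome: (T0, High) with payoffs (4, 7).
Under simultaneous play:
Country A's best replies: Free→T1; Moderate→T3; High→T0.
Country B's best replies: T0→Free; T1→Free; T2→High; T3→Free.
Only (T1, Free) has each player best-responding; Nash payoffs (8, 6).
Sequential outcome (T0, High) differs from the Nash profile (T1, Free).

no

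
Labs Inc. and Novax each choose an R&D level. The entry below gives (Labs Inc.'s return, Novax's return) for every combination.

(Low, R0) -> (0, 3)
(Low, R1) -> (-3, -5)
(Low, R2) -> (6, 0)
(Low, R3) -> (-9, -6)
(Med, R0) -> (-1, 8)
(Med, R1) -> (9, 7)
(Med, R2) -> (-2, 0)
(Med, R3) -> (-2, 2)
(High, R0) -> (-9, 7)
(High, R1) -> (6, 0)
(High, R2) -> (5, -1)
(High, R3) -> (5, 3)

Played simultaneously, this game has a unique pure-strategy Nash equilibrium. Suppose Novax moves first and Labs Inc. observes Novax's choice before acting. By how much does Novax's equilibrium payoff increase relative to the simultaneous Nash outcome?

Solve by backward induction (Novax leads).
- R0: Labs Inc. compares 0, -1, -9 and picks Low; Novax would get 3.
- R1: Labs Inc. compares -3, 9, 6 and picks Med; Novax would get 7.
- R2: Labs Inc. compares 6, -2, 5 and picks Low; Novax would get 0.
- R3: Labs Inc. compares -9, -2, 5 and picks High; Novax would get 3.
Novax's induced payoffs are 3, 7, 0, 3, so Novax commits to R1. Subgame-perfect outcome: (Med, R1) with payoffs (9, 7).
For the simultaneous game, intersect best replies.
Labs Inc.'s best replies: R0→Low; R1→Med; R2→Low; R3→High.
Novax's best replies: Low→R0; Med→R0; High→R0.
Only (Low, R0) has each player best-responding; Nash payoffs (0, 3).
Novax's commitment gain: 7 − 3 = 4.

4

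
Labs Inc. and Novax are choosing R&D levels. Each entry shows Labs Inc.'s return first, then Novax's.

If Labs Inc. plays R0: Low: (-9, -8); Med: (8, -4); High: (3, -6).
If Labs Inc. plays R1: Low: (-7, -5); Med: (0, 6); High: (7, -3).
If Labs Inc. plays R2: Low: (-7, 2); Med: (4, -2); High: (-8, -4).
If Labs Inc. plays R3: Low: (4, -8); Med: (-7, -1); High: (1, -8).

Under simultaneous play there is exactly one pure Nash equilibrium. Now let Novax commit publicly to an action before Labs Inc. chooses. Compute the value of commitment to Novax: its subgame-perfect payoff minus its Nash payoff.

1

Backward induction with Novax moving first.
- Low: Labs Inc. compares -9, -7, -7, 4 and picks R3; Novax would get -8.
- Med: Labs Inc. compares 8, 0, 4, -7 and picks R0; Novax would get -4.
- High: Labs Inc. compares 3, 7, -8, 1 and picks R1; Novax would get -3.
Maximizing over -8, -4, -3, Novax chooses High. Subgame-perfect outcome: (R1, High) with payoffs (7, -3).
For the simultaneous game, intersect best replies.
Labs Inc.'s best replies: Low→R3; Med→R0; High→R1.
Novax's best replies: R0→Med; R1→Med; R2→Low; R3→Med.
The unique mutual best reply is (R0, Med), giving (8, -4).
Novax's commitment gain: -3 − -4 = 1.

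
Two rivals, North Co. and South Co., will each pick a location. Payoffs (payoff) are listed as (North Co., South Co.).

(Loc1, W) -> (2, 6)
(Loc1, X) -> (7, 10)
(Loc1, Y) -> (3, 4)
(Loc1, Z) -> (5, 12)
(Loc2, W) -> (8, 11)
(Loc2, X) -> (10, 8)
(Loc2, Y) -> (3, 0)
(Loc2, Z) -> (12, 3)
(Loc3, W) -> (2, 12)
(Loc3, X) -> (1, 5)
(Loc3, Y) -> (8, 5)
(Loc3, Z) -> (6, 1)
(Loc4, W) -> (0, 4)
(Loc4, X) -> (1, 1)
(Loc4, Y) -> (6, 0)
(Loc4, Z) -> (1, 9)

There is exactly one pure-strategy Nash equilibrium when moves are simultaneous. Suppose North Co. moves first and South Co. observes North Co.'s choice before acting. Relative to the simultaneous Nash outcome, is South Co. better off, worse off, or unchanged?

Backward induction with North Co. moving first.
- Loc1: South Co. compares 6, 10, 4, 12 and picks Z; North Co. would get 5.
- Loc2: South Co. compares 11, 8, 0, 3 and picks W; North Co. would get 8.
- Loc3: South Co. compares 12, 5, 5, 1 and picks W; North Co. would get 2.
- Loc4: South Co. compares 4, 1, 0, 9 and picks Z; North Co. would get 1.
North Co.'s induced payoffs are 5, 8, 2, 1, so North Co. commits to Loc2. Subgame-perfect outcome: (Loc2, W) with payoffs (8, 11).
Now find the simultaneous Nash equilibrium.
North Co.'s best replies: W→Loc2; X→Loc2; Y→Loc3; Z→Loc2.
South Co.'s best replies: Loc1→Z; Loc2→W; Loc3→W; Loc4→Z.
Only (Loc2, W) has each player best-responding; Nash payoffs (8, 11).
South Co. earns 11 sequentially versus 11 at the Nash outcome: unchanged.

unchanged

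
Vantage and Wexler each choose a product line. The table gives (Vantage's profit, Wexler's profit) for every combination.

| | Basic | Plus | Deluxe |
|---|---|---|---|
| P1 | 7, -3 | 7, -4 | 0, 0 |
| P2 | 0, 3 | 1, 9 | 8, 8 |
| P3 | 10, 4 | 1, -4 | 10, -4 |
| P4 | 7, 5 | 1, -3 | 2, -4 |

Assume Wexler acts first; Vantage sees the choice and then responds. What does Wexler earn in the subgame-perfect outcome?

4

Backward induction with Wexler moving first.
- Basic: Vantage compares 7, 0, 10, 7 and picks P3; Wexler would get 4.
- Plus: Vantage compares 7, 1, 1, 1 and picks P1; Wexler would get -4.
- Deluxe: Vantage compares 0, 8, 10, 2 and picks P3; Wexler would get -4.
Maximizing over 4, -4, -4, Wexler chooses Basic. Subgame-perfect outcome: (P3, Basic) with payoffs (10, 4).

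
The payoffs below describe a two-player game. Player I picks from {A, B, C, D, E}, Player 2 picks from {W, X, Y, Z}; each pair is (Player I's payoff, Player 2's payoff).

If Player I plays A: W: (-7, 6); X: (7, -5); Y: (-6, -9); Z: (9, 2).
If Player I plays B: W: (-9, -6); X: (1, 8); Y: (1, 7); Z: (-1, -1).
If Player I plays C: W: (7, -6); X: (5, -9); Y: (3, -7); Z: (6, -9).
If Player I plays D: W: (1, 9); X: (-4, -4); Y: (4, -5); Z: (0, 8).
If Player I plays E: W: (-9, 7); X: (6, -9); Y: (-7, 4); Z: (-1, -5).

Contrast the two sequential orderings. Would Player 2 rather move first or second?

first

If Player I leads: Player 2's best replies are A→W, B→X, C→W, D→W, E→W; Player I's induced payoffs -7, 1, 7, 1, -9; outcome (C, W), payoffs (7, -6).
If Player 2 leads: Player I's best replies are W→C, X→A, Y→D, Z→A; Player 2's induced payoffs -6, -5, -5, 2; outcome (A, Z), payoffs (9, 2).
Player 2 gets 2 moving first and -6 moving second, so Player 2 prefers to move first.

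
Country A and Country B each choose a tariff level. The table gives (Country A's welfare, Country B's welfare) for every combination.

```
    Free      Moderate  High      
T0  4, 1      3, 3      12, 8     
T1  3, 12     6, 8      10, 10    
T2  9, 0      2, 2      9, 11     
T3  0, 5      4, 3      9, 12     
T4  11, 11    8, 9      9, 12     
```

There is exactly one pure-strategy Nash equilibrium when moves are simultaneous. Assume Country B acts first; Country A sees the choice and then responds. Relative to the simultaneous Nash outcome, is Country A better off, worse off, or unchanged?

worse off

Work backward from Country A's decision.
- Free: Country A compares 4, 3, 9, 0, 11 and picks T4; Country B would get 11.
- Moderate: Country A compares 3, 6, 2, 4, 8 and picks T4; Country B would get 9.
- High: Country A compares 12, 10, 9, 9, 9 and picks T0; Country B would get 8.
Maximizing over 11, 9, 8, Country B chooses Free. Subgame-perfect outcome: (T4, Free) with payoffs (11, 11).
For the simultaneous game, intersect best replies.
Country A's best replies: Free→T4; Moderate→T4; High→T0.
Country B's best replies: T0→High; T1→Free; T2→High; T3→High; T4→High.
The unique mutual best reply is (T0, High), giving (12, 8).
Country A earns 11 sequentially versus 12 at the Nash outcome: worse off.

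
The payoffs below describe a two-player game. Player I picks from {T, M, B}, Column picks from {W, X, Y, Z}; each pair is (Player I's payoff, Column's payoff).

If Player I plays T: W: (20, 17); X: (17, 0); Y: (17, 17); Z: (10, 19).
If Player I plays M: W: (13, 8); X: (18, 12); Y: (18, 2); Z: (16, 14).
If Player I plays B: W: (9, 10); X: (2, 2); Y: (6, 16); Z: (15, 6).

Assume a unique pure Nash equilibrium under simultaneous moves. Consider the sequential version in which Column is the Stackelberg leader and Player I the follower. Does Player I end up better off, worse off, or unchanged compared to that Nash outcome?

Backward induction with Column moving first.
- W: Player I compares 20, 13, 9 and picks T; Column would get 17.
- X: Player I compares 17, 18, 2 and picks M; Column would get 12.
- Y: Player I compares 17, 18, 6 and picks M; Column would get 2.
- Z: Player I compares 10, 16, 15 and picks M; Column would get 14.
Maximizing over 17, 12, 2, 14, Column chooses W. Subgame-perfect outcome: (T, W) with payoffs (20, 17).
For the simultaneous game, intersect best replies.
Player I's best replies: W→T; X→M; Y→M; Z→M.
Column's best replies: T→Z; M→Z; B→Y.
Only (M, Z) has each player best-responding; Nash payoffs (16, 14).
Player I earns 20 sequentially versus 16 at the Nash outcome: better off.

better off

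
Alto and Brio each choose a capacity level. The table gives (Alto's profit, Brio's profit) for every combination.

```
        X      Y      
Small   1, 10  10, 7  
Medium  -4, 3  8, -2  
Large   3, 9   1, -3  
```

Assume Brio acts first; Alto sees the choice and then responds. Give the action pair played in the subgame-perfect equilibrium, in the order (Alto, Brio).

(Large, X)

Backward induction with Brio moving first.
- X: BR = Large, leader payoff 9.
- Y: BR = Small, leader payoff 7.
Maximizing over 9, 7, Brio chooses X. Subgame-perfect outcome: (Large, X) with payoffs (3, 9).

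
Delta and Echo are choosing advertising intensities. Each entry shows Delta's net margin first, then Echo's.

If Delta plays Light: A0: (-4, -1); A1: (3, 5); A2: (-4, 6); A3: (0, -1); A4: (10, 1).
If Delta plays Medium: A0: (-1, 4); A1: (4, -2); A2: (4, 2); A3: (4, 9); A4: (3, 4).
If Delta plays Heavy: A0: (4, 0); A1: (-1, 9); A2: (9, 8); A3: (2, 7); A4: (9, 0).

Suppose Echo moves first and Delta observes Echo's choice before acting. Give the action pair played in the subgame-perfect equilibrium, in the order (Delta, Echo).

(Medium, A3)

Work backward from Delta's decision.
- A0: Delta compares -4, -1, 4 and picks Heavy; Echo would get 0.
- A1: Delta compares 3, 4, -1 and picks Medium; Echo would get -2.
- A2: Delta compares -4, 4, 9 and picks Heavy; Echo would get 8.
- A3: Delta compares 0, 4, 2 and picks Medium; Echo would get 9.
- A4: Delta compares 10, 3, 9 and picks Light; Echo would get 1.
Echo's induced payoffs are 0, -2, 8, 9, 1, so Echo commits to A3. Subgame-perfect outcome: (Medium, A3) with payoffs (4, 9).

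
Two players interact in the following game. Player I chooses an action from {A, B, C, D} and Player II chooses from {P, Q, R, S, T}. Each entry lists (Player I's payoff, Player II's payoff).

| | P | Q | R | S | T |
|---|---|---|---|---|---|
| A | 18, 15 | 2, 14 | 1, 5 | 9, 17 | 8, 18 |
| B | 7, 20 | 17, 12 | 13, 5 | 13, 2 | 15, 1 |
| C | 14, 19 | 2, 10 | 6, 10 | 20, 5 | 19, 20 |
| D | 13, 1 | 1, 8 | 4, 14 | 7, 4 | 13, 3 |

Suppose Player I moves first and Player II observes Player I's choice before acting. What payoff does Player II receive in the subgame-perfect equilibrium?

20

Work backward from Player II's decision.
- A → Player II plays T (best of 15, 14, 5, 17, 18); Player I gets 8.
- B → Player II plays P (best of 20, 12, 5, 2, 1); Player I gets 7.
- C → Player II plays T (best of 19, 10, 10, 5, 20); Player I gets 19.
- D → Player II plays R (best of 1, 8, 14, 4, 3); Player I gets 4.
Maximizing over 8, 7, 19, 4, Player I chooses C. Subgame-perfect outcome: (C, T) with payoffs (19, 20).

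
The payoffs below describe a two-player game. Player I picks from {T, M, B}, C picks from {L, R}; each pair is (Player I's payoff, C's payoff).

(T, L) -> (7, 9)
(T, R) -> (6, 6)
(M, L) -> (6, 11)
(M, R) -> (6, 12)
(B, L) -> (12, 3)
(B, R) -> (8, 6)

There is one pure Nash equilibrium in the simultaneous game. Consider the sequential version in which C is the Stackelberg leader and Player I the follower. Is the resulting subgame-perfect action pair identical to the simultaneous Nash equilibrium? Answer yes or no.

yes

Player I best-responds to each possible C move:
- L: BR = B, leader payoff 3.
- R: BR = B, leader payoff 6.
Maximizing over 3, 6, C chooses R. Subgame-perfect outcome: (B, R) with payoffs (8, 6).
Under simultaneous play:
Player I's best replies: L→B; R→B.
C's best replies: T→L; M→R; B→R.
Only (B, R) has each player best-responding; Nash payoffs (8, 6).
Sequential outcome (B, R) coincides with the Nash profile (B, R).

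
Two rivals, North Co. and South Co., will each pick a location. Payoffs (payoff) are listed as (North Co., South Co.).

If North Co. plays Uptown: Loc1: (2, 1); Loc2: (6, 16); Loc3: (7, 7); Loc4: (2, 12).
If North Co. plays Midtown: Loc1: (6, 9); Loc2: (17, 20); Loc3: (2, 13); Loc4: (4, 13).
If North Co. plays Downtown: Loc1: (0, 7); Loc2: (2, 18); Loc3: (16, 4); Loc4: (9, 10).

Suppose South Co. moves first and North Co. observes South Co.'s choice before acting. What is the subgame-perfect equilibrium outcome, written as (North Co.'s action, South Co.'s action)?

North Co. best-responds to each possible South Co. move:
- Loc1: North Co. compares 2, 6, 0 and picks Midtown; South Co. would get 9.
- Loc2: North Co. compares 6, 17, 2 and picks Midtown; South Co. would get 20.
- Loc3: North Co. compares 7, 2, 16 and picks Downtown; South Co. would get 4.
- Loc4: North Co. compares 2, 4, 9 and picks Downtown; South Co. would get 10.
Maximizing over 9, 20, 4, 10, South Co. chooses Loc2. Subgame-perfect outcome: (Midtown, Loc2) with payoffs (17, 20).

(Midtown, Loc2)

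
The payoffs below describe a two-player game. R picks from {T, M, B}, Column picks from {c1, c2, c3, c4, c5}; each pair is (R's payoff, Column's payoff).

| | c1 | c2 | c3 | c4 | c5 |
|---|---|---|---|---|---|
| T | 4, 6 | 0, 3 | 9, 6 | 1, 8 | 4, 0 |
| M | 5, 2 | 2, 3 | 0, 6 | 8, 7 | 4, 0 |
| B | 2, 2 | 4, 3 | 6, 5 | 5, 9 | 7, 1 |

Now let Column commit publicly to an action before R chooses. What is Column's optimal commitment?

c4

Solve by backward induction (Column leads).
- c1 → R plays M (best of 4, 5, 2); Column gets 2.
- c2 → R plays B (best of 0, 2, 4); Column gets 3.
- c3 → R plays T (best of 9, 0, 6); Column gets 6.
- c4 → R plays M (best of 1, 8, 5); Column gets 7.
- c5 → R plays B (best of 4, 4, 7); Column gets 1.
Column's induced payoffs are 2, 3, 6, 7, 1, so Column commits to c4. Subgame-perfect outcome: (M, c4) with payoffs (8, 7).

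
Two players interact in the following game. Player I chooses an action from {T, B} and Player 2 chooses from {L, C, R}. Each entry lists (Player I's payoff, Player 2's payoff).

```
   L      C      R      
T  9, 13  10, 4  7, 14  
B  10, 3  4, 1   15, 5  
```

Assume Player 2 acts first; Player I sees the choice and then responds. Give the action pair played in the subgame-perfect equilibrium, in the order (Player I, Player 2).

(B, R)

Player I best-responds to each possible Player 2 move:
- L → Player I plays B (best of 9, 10); Player 2 gets 3.
- C → Player I plays T (best of 10, 4); Player 2 gets 4.
- R → Player I plays B (best of 7, 15); Player 2 gets 5.
Among 3, 4, 5, the best is 5 at R. Subgame-perfect outcome: (B, R) with payoffs (15, 5).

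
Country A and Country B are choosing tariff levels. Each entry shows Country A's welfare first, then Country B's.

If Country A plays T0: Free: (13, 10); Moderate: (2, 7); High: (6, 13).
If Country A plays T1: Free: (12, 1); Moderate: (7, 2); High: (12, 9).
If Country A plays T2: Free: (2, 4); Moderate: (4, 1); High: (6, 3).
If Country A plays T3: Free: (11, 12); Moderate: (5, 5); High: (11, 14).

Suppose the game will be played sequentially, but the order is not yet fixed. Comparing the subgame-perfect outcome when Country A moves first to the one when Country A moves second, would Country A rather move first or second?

If Country A leads: Country B's best replies are T0→High, T1→High, T2→Free, T3→High; Country A's induced payoffs 6, 12, 2, 11; outcome (T1, High), payoffs (12, 9).
If Country B leads: Country A's best replies are Free→T0, Moderate→T1, High→T1; Country B's induced payoffs 10, 2, 9; outcome (T0, Free), payoffs (13, 10).
Country A gets 12 moving first and 13 moving second, so Country A prefers to move second.

second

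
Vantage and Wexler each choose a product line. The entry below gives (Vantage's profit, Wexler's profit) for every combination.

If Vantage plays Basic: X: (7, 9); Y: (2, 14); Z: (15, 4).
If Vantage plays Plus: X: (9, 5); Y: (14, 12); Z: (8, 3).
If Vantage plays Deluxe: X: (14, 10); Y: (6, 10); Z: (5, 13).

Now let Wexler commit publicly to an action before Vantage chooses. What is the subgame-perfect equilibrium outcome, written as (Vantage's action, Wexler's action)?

(Plus, Y)

Solve by backward induction (Wexler leads).
- X → Vantage plays Deluxe (best of 7, 9, 14); Wexler gets 10.
- Y → Vantage plays Plus (best of 2, 14, 6); Wexler gets 12.
- Z → Vantage plays Basic (best of 15, 8, 5); Wexler gets 4.
Wexler's induced payoffs are 10, 12, 4, so Wexler commits to Y. Subgame-perfect outcome: (Plus, Y) with payoffs (14, 12).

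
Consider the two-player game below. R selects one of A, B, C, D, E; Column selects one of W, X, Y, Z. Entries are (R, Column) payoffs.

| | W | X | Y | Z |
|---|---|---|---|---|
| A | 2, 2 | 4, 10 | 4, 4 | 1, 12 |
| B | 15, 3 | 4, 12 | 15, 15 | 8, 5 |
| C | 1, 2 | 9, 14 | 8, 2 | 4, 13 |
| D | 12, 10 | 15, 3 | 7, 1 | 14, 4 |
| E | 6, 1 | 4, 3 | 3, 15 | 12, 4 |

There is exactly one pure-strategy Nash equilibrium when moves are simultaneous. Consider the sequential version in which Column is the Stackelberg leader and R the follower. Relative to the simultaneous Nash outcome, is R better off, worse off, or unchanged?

Work backward from R's decision.
- W: R compares 2, 15, 1, 12, 6 and picks B; Column would get 3.
- X: R compares 4, 4, 9, 15, 4 and picks D; Column would get 3.
- Y: R compares 4, 15, 8, 7, 3 and picks B; Column would get 15.
- Z: R compares 1, 8, 4, 14, 12 and picks D; Column would get 4.
Among 3, 3, 15, 4, the best is 15 at Y. Subgame-perfect outcome: (B, Y) with payoffs (15, 15).
For the simultaneous game, intersect best replies.
R's best replies: W→B; X→D; Y→B; Z→D.
Column's best replies: A→Z; B→Y; C→X; D→W; E→Y.
Only (B, Y) has each player best-responding; Nash payoffs (15, 15).
R earns 15 sequentially versus 15 at the Nash outcome: unchanged.

unchanged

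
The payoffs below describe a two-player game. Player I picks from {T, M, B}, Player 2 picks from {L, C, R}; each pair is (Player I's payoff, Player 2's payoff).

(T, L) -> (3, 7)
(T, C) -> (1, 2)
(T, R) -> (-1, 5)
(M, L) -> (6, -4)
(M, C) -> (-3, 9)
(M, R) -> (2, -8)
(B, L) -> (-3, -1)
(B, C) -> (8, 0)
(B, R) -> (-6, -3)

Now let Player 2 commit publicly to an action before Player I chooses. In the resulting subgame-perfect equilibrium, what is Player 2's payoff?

0

Solve by backward induction (Player 2 leads).
- L → Player I plays M (best of 3, 6, -3); Player 2 gets -4.
- C → Player I plays B (best of 1, -3, 8); Player 2 gets 0.
- R → Player I plays M (best of -1, 2, -6); Player 2 gets -8.
Among -4, 0, -8, the best is 0 at C. Subgame-perfect outcome: (B, C) with payoffs (8, 0).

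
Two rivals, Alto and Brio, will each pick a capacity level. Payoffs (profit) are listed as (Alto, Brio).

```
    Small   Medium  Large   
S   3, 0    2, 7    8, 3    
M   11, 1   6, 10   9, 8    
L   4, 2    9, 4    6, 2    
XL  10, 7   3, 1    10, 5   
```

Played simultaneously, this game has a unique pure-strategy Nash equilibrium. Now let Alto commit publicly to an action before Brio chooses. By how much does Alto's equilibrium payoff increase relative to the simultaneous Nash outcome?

1

Backward induction with Alto moving first.
- S → Brio plays Medium (best of 0, 7, 3); Alto gets 2.
- M → Brio plays Medium (best of 1, 10, 8); Alto gets 6.
- L → Brio plays Medium (best of 2, 4, 2); Alto gets 9.
- XL → Brio plays Small (best of 7, 1, 5); Alto gets 10.
Alto's induced payoffs are 2, 6, 9, 10, so Alto commits to XL. Subgame-perfect outcome: (XL, Small) with payoffs (10, 7).
For the simultaneous game, intersect best replies.
Alto's best replies: Small→M; Medium→L; Large→XL.
Brio's best replies: S→Medium; M→Medium; L→Medium; XL→Small.
Only (L, Medium) has each player best-responding; Nash payoffs (9, 4).
Alto's commitment gain: 10 − 9 = 1.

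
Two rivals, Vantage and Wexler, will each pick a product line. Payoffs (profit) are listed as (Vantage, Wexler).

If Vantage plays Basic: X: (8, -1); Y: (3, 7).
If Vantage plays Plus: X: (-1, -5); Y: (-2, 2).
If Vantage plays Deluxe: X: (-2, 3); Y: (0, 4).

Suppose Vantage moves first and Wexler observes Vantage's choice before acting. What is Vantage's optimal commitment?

Solve by backward induction (Vantage leads).
- Basic → Wexler plays Y (best of -1, 7); Vantage gets 3.
- Plus → Wexler plays Y (best of -5, 2); Vantage gets -2.
- Deluxe → Wexler plays Y (best of 3, 4); Vantage gets 0.
Maximizing over 3, -2, 0, Vantage chooses Basic. Subgame-perfect outcome: (Basic, Y) with payoffs (3, 7).

Basic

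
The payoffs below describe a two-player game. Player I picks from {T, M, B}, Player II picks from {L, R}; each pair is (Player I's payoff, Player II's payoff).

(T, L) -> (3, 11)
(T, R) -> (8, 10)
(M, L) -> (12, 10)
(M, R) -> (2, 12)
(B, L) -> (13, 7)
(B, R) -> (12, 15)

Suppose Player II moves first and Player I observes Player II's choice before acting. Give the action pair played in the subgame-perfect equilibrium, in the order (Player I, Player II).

Backward induction with Player II moving first.
- L → Player I plays B (best of 3, 12, 13); Player II gets 7.
- R → Player I plays B (best of 8, 2, 12); Player II gets 15.
Maximizing over 7, 15, Player II chooses R. Subgame-perfect outcome: (B, R) with payoffs (12, 15).

(B, R)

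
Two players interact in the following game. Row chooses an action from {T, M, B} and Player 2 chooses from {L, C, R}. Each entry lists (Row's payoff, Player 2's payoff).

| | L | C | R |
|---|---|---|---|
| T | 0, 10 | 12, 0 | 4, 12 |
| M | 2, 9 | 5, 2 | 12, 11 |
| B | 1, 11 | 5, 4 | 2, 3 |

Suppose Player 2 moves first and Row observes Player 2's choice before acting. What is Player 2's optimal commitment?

R

Work backward from Row's decision.
- L: Row compares 0, 2, 1 and picks M; Player 2 would get 9.
- C: Row compares 12, 5, 5 and picks T; Player 2 would get 0.
- R: Row compares 4, 12, 2 and picks M; Player 2 would get 11.
Among 9, 0, 11, the best is 11 at R. Subgame-perfect outcome: (M, R) with payoffs (12, 11).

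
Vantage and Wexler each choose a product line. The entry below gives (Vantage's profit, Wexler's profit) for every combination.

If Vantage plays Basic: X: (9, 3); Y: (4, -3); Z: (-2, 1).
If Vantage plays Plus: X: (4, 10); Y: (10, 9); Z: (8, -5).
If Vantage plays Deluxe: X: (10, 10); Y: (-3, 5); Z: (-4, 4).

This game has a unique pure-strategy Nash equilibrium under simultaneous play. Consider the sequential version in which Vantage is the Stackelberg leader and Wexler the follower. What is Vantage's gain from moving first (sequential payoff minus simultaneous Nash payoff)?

Solve by backward induction (Vantage leads).
- Basic → Wexler plays X (best of 3, -3, 1); Vantage gets 9.
- Plus → Wexler plays X (best of 10, 9, -5); Vantage gets 4.
- Deluxe → Wexler plays X (best of 10, 5, 4); Vantage gets 10.
Vantage's induced payoffs are 9, 4, 10, so Vantage commits to Deluxe. Subgame-perfect outcome: (Deluxe, X) with payoffs (10, 10).
Now find the simultaneous Nash equilibrium.
Vantage's best replies: X→Deluxe; Y→Plus; Z→Plus.
Wexler's best replies: Basic→X; Plus→X; Deluxe→X.
The unique mutual best reply is (Deluxe, X), giving (10, 10).
Vantage's commitment gain: 10 − 10 = 0.

0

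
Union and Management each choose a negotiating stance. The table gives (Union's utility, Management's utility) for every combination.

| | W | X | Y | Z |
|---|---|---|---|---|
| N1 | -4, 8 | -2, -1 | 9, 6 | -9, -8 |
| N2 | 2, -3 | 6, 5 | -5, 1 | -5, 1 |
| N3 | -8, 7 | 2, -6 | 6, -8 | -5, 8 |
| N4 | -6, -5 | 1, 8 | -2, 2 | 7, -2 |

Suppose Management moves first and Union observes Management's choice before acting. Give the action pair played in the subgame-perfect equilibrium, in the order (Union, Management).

Union best-responds to each possible Management move:
- W → Union plays N2 (best of -4, 2, -8, -6); Management gets -3.
- X → Union plays N2 (best of -2, 6, 2, 1); Management gets 5.
- Y → Union plays N1 (best of 9, -5, 6, -2); Management gets 6.
- Z → Union plays N4 (best of -9, -5, -5, 7); Management gets -2.
Among -3, 5, 6, -2, the best is 6 at Y. Subgame-perfect outcome: (N1, Y) with payoffs (9, 6).

(N1, Y)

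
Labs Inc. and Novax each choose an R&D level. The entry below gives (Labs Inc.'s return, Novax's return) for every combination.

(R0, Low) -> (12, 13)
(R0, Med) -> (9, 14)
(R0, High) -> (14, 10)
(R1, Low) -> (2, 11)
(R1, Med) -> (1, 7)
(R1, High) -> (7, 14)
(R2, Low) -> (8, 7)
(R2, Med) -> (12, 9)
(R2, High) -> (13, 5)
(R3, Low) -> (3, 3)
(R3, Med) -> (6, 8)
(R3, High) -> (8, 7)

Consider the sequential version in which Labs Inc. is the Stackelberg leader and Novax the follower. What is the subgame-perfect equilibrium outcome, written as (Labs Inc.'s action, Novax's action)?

Solve by backward induction (Labs Inc. leads).
- R0: BR = Med, leader payoff 9.
- R1: BR = High, leader payoff 7.
- R2: BR = Med, leader payoff 12.
- R3: BR = Med, leader payoff 6.
Maximizing over 9, 7, 12, 6, Labs Inc. chooses R2. Subgame-perfect outcome: (R2, Med) with payoffs (12, 9).

(R2, Med)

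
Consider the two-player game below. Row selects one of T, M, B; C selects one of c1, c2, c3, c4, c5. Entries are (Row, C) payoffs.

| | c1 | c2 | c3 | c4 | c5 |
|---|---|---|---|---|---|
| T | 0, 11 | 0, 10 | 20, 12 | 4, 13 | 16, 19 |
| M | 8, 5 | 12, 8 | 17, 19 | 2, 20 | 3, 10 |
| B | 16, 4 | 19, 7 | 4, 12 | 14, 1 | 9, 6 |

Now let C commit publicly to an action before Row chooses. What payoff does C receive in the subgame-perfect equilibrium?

Solve by backward induction (C leads).
- c1: Row compares 0, 8, 16 and picks B; C would get 4.
- c2: Row compares 0, 12, 19 and picks B; C would get 7.
- c3: Row compares 20, 17, 4 and picks T; C would get 12.
- c4: Row compares 4, 2, 14 and picks B; C would get 1.
- c5: Row compares 16, 3, 9 and picks T; C would get 19.
C's induced payoffs are 4, 7, 12, 1, 19, so C commits to c5. Subgame-perfect outcome: (T, c5) with payoffs (16, 19).

19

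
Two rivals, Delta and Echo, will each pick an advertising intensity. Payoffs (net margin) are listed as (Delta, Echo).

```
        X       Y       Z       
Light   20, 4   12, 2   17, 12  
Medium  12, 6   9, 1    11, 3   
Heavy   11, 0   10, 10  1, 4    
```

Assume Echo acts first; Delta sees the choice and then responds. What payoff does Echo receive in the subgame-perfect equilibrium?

12

Delta best-responds to each possible Echo move:
- X → Delta plays Light (best of 20, 12, 11); Echo gets 4.
- Y → Delta plays Light (best of 12, 9, 10); Echo gets 2.
- Z → Delta plays Light (best of 17, 11, 1); Echo gets 12.
Maximizing over 4, 2, 12, Echo chooses Z. Subgame-perfect outcome: (Light, Z) with payoffs (17, 12).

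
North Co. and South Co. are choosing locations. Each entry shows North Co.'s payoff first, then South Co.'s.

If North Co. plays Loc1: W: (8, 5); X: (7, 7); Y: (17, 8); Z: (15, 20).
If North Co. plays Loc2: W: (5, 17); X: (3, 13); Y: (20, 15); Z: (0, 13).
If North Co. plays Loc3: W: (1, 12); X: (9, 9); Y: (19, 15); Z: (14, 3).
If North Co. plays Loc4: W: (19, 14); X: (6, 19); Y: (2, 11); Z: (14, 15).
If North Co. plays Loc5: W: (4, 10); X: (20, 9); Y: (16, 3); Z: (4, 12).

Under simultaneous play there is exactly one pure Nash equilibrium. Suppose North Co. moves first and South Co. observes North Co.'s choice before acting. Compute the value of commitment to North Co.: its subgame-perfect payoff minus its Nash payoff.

4

Backward induction with North Co. moving first.
- Loc1: BR = Z, leader payoff 15.
- Loc2: BR = W, leader payoff 5.
- Loc3: BR = Y, leader payoff 19.
- Loc4: BR = X, leader payoff 6.
- Loc5: BR = Z, leader payoff 4.
Maximizing over 15, 5, 19, 6, 4, North Co. chooses Loc3. Subgame-perfect outcome: (Loc3, Y) with payoffs (19, 15).
Under simultaneous play:
North Co.'s best replies: W→Loc4; X→Loc5; Y→Loc2; Z→Loc1.
South Co.'s best replies: Loc1→Z; Loc2→W; Loc3→Y; Loc4→X; Loc5→Z.
Only (Loc1, Z) has each player best-responding; Nash payoffs (15, 20).
North Co.'s commitment gain: 19 − 15 = 4.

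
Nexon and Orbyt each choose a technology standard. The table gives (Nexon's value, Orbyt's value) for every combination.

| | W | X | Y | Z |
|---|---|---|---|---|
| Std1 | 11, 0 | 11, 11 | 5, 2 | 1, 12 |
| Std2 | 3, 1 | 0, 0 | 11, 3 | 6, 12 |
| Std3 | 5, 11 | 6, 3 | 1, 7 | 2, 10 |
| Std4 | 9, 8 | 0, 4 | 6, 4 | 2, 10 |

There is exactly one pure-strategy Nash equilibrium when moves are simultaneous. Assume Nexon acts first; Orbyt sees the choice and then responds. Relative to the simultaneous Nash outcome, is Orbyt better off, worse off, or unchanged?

Solve by backward induction (Nexon leads).
- Std1: Orbyt compares 0, 11, 2, 12 and picks Z; Nexon would get 1.
- Std2: Orbyt compares 1, 0, 3, 12 and picks Z; Nexon would get 6.
- Std3: Orbyt compares 11, 3, 7, 10 and picks W; Nexon would get 5.
- Std4: Orbyt compares 8, 4, 4, 10 and picks Z; Nexon would get 2.
Among 1, 6, 5, 2, the best is 6 at Std2. Subgame-perfect outcome: (Std2, Z) with payoffs (6, 12).
Now find the simultaneous Nash equilibrium.
Nexon's best replies: W→Std1; X→Std1; Y→Std2; Z→Std2.
Orbyt's best replies: Std1→Z; Std2→Z; Std3→W; Std4→Z.
The unique mutual best reply is (Std2, Z), giving (6, 12).
Orbyt earns 12 sequentially versus 12 at the Nash outcome: unchanged.

unchanged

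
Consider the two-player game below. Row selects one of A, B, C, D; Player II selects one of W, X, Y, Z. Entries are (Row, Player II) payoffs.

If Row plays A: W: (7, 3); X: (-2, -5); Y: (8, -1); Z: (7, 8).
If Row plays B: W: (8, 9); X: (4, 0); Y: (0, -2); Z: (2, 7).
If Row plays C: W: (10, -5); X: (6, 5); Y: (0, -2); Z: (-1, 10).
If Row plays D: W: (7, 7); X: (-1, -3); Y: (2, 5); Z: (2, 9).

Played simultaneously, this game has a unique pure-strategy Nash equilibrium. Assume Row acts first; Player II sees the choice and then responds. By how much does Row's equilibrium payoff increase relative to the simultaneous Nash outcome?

Backward induction with Row moving first.
- A → Player II plays Z (best of 3, -5, -1, 8); Row gets 7.
- B → Player II plays W (best of 9, 0, -2, 7); Row gets 8.
- C → Player II plays Z (best of -5, 5, -2, 10); Row gets -1.
- D → Player II plays Z (best of 7, -3, 5, 9); Row gets 2.
Row's induced payoffs are 7, 8, -1, 2, so Row commits to B. Subgame-perfect outcome: (B, W) with payoffs (8, 9).
Now find the simultaneous Nash equilibrium.
Row's best replies: W→C; X→C; Y→A; Z→A.
Player II's best replies: A→Z; B→W; C→Z; D→Z.
Only (A, Z) has each player best-responding; Nash payoffs (7, 8).
Row's commitment gain: 8 − 7 = 1.

1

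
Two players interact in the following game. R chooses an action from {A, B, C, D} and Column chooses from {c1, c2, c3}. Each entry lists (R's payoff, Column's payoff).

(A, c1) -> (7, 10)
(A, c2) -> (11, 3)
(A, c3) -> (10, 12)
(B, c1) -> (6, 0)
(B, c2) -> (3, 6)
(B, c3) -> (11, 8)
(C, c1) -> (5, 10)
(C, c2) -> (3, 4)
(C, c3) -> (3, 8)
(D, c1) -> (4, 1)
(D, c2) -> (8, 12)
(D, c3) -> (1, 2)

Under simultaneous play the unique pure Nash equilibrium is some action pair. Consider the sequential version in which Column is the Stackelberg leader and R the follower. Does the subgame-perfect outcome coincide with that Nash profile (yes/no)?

Backward induction with Column moving first.
- c1: BR = A, leader payoff 10.
- c2: BR = A, leader payoff 3.
- c3: BR = B, leader payoff 8.
Maximizing over 10, 3, 8, Column chooses c1. Subgame-perfect outcome: (A, c1) with payoffs (7, 10).
Under simultaneous play:
R's best replies: c1→A; c2→A; c3→B.
Column's best replies: A→c3; B→c3; C→c1; D→c2.
The unique mutual best reply is (B, c3), giving (11, 8).
Sequential outcome (A, c1) differs from the Nash profile (B, c3).

no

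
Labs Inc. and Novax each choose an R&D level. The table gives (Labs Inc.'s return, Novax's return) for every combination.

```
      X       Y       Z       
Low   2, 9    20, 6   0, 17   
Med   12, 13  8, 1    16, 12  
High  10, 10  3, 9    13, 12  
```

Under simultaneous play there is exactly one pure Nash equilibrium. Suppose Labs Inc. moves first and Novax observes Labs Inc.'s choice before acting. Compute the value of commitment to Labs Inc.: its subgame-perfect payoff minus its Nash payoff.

Work backward from Novax's decision.
- Low: Novax compares 9, 6, 17 and picks Z; Labs Inc. would get 0.
- Med: Novax compares 13, 1, 12 and picks X; Labs Inc. would get 12.
- High: Novax compares 10, 9, 12 and picks Z; Labs Inc. would get 13.
Labs Inc.'s induced payoffs are 0, 12, 13, so Labs Inc. commits to High. Subgame-perfect outcome: (High, Z) with payoffs (13, 12).
Under simultaneous play:
Labs Inc.'s best replies: X→Med; Y→Low; Z→Med.
Novax's best replies: Low→Z; Med→X; High→Z.
Only (Med, X) has each player best-responding; Nash payoffs (12, 13).
Labs Inc.'s commitment gain: 13 − 12 = 1.

1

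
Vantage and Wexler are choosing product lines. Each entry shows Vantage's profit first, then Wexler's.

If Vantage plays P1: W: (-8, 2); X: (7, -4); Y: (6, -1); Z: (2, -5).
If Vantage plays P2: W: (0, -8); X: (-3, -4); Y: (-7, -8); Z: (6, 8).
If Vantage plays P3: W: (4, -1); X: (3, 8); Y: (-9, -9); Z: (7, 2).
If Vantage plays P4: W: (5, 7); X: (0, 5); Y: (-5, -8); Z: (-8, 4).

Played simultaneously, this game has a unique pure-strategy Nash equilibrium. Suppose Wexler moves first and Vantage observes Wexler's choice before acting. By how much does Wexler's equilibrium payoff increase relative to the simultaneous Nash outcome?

Backward induction with Wexler moving first.
- W → Vantage plays P4 (best of -8, 0, 4, 5); Wexler gets 7.
- X → Vantage plays P1 (best of 7, -3, 3, 0); Wexler gets -4.
- Y → Vantage plays P1 (best of 6, -7, -9, -5); Wexler gets -1.
- Z → Vantage plays P3 (best of 2, 6, 7, -8); Wexler gets 2.
Maximizing over 7, -4, -1, 2, Wexler chooses W. Subgame-perfect outcome: (P4, W) with payoffs (5, 7).
Under simultaneous play:
Vantage's best replies: W→P4; X→P1; Y→P1; Z→P3.
Wexler's best replies: P1→W; P2→Z; P3→X; P4→W.
Only (P4, W) has each player best-responding; Nash payoffs (5, 7).
Wexler's commitment gain: 7 − 7 = 0.

0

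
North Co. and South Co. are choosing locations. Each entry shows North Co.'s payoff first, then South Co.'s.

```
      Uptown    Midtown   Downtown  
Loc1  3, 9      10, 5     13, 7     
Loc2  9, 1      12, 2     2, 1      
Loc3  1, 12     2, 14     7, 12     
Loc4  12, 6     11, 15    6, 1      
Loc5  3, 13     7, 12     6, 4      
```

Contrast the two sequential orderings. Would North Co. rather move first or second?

second

If North Co. leads: South Co.'s best replies are Loc1→Uptown, Loc2→Midtown, Loc3→Midtown, Loc4→Midtown, Loc5→Uptown; North Co.'s induced payoffs 3, 12, 2, 11, 3; outcome (Loc2, Midtown), payoffs (12, 2).
If South Co. leads: North Co.'s best replies are Uptown→Loc4, Midtown→Loc2, Downtown→Loc1; South Co.'s induced payoffs 6, 2, 7; outcome (Loc1, Downtown), payoffs (13, 7).
North Co. gets 12 moving first and 13 moving second, so North Co. prefers to move second.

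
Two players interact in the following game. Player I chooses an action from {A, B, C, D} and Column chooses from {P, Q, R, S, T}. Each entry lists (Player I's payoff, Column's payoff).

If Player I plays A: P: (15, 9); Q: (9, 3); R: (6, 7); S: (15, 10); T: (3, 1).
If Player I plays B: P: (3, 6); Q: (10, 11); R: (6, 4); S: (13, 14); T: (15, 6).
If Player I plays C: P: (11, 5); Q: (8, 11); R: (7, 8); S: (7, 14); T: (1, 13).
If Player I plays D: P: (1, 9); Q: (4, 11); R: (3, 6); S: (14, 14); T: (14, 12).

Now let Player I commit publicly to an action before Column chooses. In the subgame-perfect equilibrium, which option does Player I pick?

Work backward from Column's decision.
- A: BR = S, leader payoff 15.
- B: BR = S, leader payoff 13.
- C: BR = S, leader payoff 7.
- D: BR = S, leader payoff 14.
Among 15, 13, 7, 14, the best is 15 at A. Subgame-perfect outcome: (A, S) with payoffs (15, 10).

A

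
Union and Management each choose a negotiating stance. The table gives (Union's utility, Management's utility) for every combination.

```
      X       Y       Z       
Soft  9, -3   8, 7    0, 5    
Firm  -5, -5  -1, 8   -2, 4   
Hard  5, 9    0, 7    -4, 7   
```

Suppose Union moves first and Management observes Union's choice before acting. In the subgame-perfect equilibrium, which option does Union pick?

Soft

Solve by backward induction (Union leads).
- Soft: Management compares -3, 7, 5 and picks Y; Union would get 8.
- Firm: Management compares -5, 8, 4 and picks Y; Union would get -1.
- Hard: Management compares 9, 7, 7 and picks X; Union would get 5.
Maximizing over 8, -1, 5, Union chooses Soft. Subgame-perfect outcome: (Soft, Y) with payoffs (8, 7).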